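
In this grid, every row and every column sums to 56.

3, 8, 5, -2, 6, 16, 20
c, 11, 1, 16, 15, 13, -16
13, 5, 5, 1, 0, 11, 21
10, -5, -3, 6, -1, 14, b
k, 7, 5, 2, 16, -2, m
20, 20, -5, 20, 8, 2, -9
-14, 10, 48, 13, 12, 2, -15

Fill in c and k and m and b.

Row 2: 11 + 1 + 16 + 15 + 13 − 16 = 40, so its missing entry is 56 − 40 = 16.
Column 1: 3 + 16 + 13 + 10 + 20 − 14 = 48, so its missing entry is 56 − 48 = 8.
Row 4: 10 − 5 − 3 + 6 − 1 + 14 = 21, so its missing entry is 56 − 21 = 35.
Row 5: 8 + 7 + 5 + 2 + 16 − 2 = 36, so its missing entry is 56 − 36 = 20.

c = 16, k = 8, m = 20, b = 35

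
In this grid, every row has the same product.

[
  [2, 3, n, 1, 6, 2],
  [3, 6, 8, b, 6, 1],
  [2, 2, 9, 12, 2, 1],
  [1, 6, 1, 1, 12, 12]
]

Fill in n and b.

Rows 3 and 4 each multiply to 864, so every row has product 864.
Row 1: 2×3×1×6×2 = 72, so the missing entry is 864 ÷ 72 = 12.
Row 2: 3×6×8×6×1 = 864, so the missing entry is 864 ÷ 864 = 1.

n = 12, b = 1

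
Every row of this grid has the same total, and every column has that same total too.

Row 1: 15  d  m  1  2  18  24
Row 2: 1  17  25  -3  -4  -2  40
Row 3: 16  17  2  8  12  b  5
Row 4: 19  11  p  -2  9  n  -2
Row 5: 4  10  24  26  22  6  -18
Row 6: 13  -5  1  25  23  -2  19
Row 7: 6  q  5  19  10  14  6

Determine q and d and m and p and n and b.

Rows 2 and 5 both sum to 74, so that's the common total.
Row 7: 6 + 5 + 19 + 10 + 14 + 6 = 60, so its missing entry is 74 − 60 = 14.
Column 2: 17 + 17 + 11 + 10 − 5 + 14 = 64, so its missing entry is 74 − 64 = 10.
Row 1: 15 + 10 + 1 + 2 + 18 + 24 = 70, so its missing entry is 74 − 70 = 4.
Column 3: 4 + 25 + 2 + 24 + 1 + 5 = 61, so its missing entry is 74 − 61 = 13.
Row 3: 16 + 17 + 2 + 8 + 12 + 5 = 60, so its missing entry is 74 − 60 = 14.
Row 4: 19 + 11 + 13 − 2 + 9 − 2 = 48, so its missing entry is 74 − 48 = 26.

q = 14, d = 10, m = 4, p = 13, n = 26, b = 14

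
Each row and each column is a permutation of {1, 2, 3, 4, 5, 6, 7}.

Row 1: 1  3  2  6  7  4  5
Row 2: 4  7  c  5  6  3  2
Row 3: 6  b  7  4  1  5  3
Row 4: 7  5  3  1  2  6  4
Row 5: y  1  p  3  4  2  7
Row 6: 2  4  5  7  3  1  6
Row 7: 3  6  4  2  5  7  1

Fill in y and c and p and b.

y = 5, c = 1, p = 6, b = 2

At (row 2, col 3): row 2 already has {2, 3, 4, 5, 6, 7}, so the value is 1.
At (row 5, col 1): column 1 already has {1, 2, 3, 4, 6, 7}, so the value is 5.
Cell (3,2): row 3 already has {1, 3, 4, 5, 6, 7} → 2.
For row 5, column 3: row 5 already has {1, 2, 3, 4, 5, 7}; that leaves 6.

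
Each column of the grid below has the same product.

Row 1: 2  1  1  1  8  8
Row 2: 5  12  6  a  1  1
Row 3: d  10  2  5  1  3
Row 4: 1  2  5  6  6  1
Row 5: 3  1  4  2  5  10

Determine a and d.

a = 4, d = 8

Columns 3 and 5 each multiply to 240, so every column has product 240.
Column 4: 1×5×6×2 = 60, so the missing entry is 240 ÷ 60 = 4.
Column 1: 2×5×1×3 = 30, so the missing entry is 240 ÷ 30 = 8.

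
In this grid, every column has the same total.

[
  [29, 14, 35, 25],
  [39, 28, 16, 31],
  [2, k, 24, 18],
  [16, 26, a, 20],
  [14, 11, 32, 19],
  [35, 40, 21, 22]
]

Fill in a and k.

a = 7, k = 16

Columns 1 and 4 both add up to 135, so every column sums to 135.
Column 3: 35 + 16 + 24 + 32 + 21 = 128, so the missing entry is 135 − 128 = 7.
Column 2: 14 + 28 + 26 + 11 + 40 = 119, so the missing entry is 135 − 119 = 16.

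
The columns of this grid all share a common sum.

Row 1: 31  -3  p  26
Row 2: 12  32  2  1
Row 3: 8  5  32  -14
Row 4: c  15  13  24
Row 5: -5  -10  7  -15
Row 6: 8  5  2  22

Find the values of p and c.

Column 2 sums to 44 and so does column 4; that's the common total.
In column 3 the known cells total 56, leaving 44 − 56 = -12.
In column 1 the known cells total 54, leaving 44 − 54 = -10.

p = -12, c = -10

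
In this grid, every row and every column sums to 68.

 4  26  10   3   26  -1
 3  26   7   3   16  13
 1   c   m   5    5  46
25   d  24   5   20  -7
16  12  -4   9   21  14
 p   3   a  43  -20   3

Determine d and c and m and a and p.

Row 4 has 25 + 24 + 5 + 20 − 7 = 67; the blank must be 68 − 67 = 1.
Column 2 has 26 + 26 + 1 + 12 + 3 = 68; the blank must be 68 − 68 = 0.
Column 1 has 4 + 3 + 1 + 25 + 16 = 49; the blank must be 68 − 49 = 19.
Row 3 has 1 + 0 + 5 + 5 + 46 = 57; the blank must be 68 − 57 = 11.
Row 6 has 19 + 3 + 43 − 20 + 3 = 48; the blank must be 68 − 48 = 20.

d = 1, c = 0, m = 11, a = 20, p = 19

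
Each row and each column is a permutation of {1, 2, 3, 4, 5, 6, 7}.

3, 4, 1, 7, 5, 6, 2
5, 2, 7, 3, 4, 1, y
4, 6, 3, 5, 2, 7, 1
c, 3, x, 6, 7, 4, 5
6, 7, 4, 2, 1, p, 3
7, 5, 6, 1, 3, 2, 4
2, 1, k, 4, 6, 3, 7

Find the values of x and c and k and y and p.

Cell (7,3): row 7 already has {1, 2, 3, 4, 6, 7} → 5.
For row 4, column 1: column 1 already has {2, 3, 4, 5, 6, 7}; that leaves 1.
Cell (5,6): row 5 already has {1, 2, 3, 4, 6, 7} → 5.
Cell (2,7): row 2 already has {1, 2, 3, 4, 5, 7} → 6.
At (row 4, col 3): row 4 already has {1, 3, 4, 5, 6, 7}, so the value is 2.

x = 2, c = 1, k = 5, y = 6, p = 5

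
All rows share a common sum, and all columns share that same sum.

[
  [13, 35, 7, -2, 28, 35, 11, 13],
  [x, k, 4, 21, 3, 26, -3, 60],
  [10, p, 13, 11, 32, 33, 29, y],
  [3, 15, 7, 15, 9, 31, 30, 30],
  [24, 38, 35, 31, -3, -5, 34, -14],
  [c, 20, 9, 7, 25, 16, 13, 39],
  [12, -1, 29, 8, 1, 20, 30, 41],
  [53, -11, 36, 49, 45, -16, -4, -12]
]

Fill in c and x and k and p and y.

Rows 1 and 4 both sum to 140, so that's the common total.
The known cells in column 8 total 157, leaving 140 − 157 = -17 for the blank.
The known cells in row 3 total 111, leaving 140 − 111 = 29 for the blank.
The known cells in column 2 total 125, leaving 140 − 125 = 15 for the blank.
The known cells in row 6 total 129, leaving 140 − 129 = 11 for the blank.
The known cells in row 2 total 126, leaving 140 − 126 = 14 for the blank.

c = 11, x = 14, k = 15, p = 29, y = -17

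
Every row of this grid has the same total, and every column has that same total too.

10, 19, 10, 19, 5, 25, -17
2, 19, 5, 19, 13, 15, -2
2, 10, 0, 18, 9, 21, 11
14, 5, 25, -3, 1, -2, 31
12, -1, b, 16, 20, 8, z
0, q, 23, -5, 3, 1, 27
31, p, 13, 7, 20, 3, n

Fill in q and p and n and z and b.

Rows 1 and 2 both sum to 71, so that's the common total.
The known cells in row 6 total 49, leaving 71 − 49 = 22 for the blank.
The known cells in column 2 total 74, leaving 71 − 74 = -3 for the blank.
The known cells in column 3 total 76, leaving 71 − 76 = -5 for the blank.
The known cells in row 5 total 50, leaving 71 − 50 = 21 for the blank.
The known cells in row 7 total 71, leaving 71 − 71 = 0 for the blank.

q = 22, p = -3, n = 0, z = 21, b = -5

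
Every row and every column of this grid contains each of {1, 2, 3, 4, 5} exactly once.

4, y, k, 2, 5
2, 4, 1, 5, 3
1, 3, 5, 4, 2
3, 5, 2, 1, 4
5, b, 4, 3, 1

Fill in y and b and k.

Cell (1,3): column 3 already has {1, 2, 4, 5} → 3.
Cell (1,2): row 1 already has {2, 3, 4, 5} → 1.
At (row 5, col 2): row 5 already has {1, 3, 4, 5}, so the value is 2.

y = 1, b = 2, k = 3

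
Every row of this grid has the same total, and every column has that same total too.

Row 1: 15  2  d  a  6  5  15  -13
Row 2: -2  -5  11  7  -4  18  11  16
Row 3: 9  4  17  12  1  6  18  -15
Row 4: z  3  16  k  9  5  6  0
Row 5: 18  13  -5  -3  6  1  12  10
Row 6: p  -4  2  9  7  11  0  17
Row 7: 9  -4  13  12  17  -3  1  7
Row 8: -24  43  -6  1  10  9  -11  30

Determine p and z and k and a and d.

Rows 2 and 3 both sum to 52, so that's the common total.
Column 3: 11 + 17 + 16 − 5 + 2 + 13 − 6 = 48, so its missing entry is 52 − 48 = 4.
Row 1: 15 + 2 + 4 + 6 + 5 + 15 − 13 = 34, so its missing entry is 52 − 34 = 18.
Column 4: 18 + 7 + 12 − 3 + 9 + 12 + 1 = 56, so its missing entry is 52 − 56 = -4.
Row 4: 3 + 16 − 4 + 9 + 5 + 6 + 0 = 35, so its missing entry is 52 − 35 = 17.
Row 6: -4 + 2 + 9 + 7 + 11 + 0 + 17 = 42, so its missing entry is 52 − 42 = 10.

p = 10, z = 17, k = -4, a = 18, d = 4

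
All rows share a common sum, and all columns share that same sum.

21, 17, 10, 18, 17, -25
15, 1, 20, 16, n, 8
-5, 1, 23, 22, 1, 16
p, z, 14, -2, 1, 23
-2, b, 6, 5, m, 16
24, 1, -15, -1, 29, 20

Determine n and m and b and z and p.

n = -2, m = 12, b = 21, z = 17, p = 5

Rows 1 and 3 both sum to 58, so that's the common total.
Row 2: 15 + 1 + 20 + 16 + 8 = 60, so its missing entry is 58 − 60 = -2.
Column 5: 17 − 2 + 1 + 1 + 29 = 46, so its missing entry is 58 − 46 = 12.
Column 1: 21 + 15 − 5 − 2 + 24 = 53, so its missing entry is 58 − 53 = 5.
Row 4: 5 + 14 − 2 + 1 + 23 = 41, so its missing entry is 58 − 41 = 17.
Row 5: -2 + 6 + 5 + 12 + 16 = 37, so its missing entry is 58 − 37 = 21.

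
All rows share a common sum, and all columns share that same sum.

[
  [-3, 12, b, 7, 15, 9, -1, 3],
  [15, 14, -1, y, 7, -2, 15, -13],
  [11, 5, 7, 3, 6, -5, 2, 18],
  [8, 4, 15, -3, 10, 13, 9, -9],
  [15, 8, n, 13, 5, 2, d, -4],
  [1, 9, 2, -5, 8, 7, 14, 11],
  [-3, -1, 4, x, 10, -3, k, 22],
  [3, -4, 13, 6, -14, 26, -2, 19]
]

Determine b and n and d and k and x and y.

Rows 3 and 4 both sum to 47, so that's the common total.
Row 1: -3 + 12 + 7 + 15 + 9 − 1 + 3 = 42, so its missing entry is 47 − 42 = 5.
Column 3: 5 − 1 + 7 + 15 + 2 + 4 + 13 = 45, so its missing entry is 47 − 45 = 2.
Row 5: 15 + 8 + 2 + 13 + 5 + 2 − 4 = 41, so its missing entry is 47 − 41 = 6.
Column 7: -1 + 15 + 2 + 9 + 6 + 14 − 2 = 43, so its missing entry is 47 − 43 = 4.
Row 7: -3 − 1 + 4 + 10 − 3 + 4 + 22 = 33, so its missing entry is 47 − 33 = 14.
Row 2: 15 + 14 − 1 + 7 − 2 + 15 − 13 = 35, so its missing entry is 47 − 35 = 12.

b = 5, n = 2, d = 6, k = 4, x = 14, y = 12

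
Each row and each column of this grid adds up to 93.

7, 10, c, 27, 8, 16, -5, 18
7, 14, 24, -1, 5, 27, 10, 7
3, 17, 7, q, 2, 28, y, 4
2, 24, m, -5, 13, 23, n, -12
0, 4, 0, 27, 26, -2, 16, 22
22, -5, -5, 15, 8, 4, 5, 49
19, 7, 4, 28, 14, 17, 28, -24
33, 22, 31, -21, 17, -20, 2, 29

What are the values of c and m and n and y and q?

c = 12, m = 20, n = 28, y = 9, q = 23

The known cells in column 4 total 70, leaving 93 − 70 = 23 for the blank.
The known cells in row 1 total 81, leaving 93 − 81 = 12 for the blank.
The known cells in row 3 total 84, leaving 93 − 84 = 9 for the blank.
The known cells in column 7 total 65, leaving 93 − 65 = 28 for the blank.
The known cells in row 4 total 73, leaving 93 − 73 = 20 for the blank.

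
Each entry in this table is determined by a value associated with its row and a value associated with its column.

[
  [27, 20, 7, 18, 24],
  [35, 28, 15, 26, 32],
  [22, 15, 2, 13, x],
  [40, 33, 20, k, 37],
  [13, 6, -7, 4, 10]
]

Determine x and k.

The difference between any two rows is the same in every column — this is an addition table with the headers hidden.
Row 3 minus row 1 is 22 − 27 = -5, so its entry in column 5 is 24 + (-5) = 19.
Row 4 minus row 1 is 40 − 27 = 13, so its entry in column 4 is 18 + 13 = 31.

x = 19, k = 31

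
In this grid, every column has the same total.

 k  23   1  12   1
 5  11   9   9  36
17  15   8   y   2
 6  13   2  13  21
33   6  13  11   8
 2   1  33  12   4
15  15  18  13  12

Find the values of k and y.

The complete columns each total 84.
Column 1 is missing 84 − 78 = 6 (since 5 + 17 + 6 + 33 + 2 + 15 = 78).
Column 4 is missing 84 − 70 = 14 (since 12 + 9 + 13 + 11 + 12 + 13 = 70).

k = 6, y = 14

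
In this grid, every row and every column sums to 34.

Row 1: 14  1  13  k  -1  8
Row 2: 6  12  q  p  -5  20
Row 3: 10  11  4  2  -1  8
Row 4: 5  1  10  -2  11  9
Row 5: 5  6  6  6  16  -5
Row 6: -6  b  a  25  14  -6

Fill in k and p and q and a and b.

k = -1, p = 4, q = -3, a = 4, b = 3

The known cells in row 1 total 35, leaving 34 − 35 = -1 for the blank.
The known cells in column 2 total 31, leaving 34 − 31 = 3 for the blank.
The known cells in column 4 total 30, leaving 34 − 30 = 4 for the blank.
The known cells in row 2 total 37, leaving 34 − 37 = -3 for the blank.
The known cells in row 6 total 30, leaving 34 − 30 = 4 for the blank.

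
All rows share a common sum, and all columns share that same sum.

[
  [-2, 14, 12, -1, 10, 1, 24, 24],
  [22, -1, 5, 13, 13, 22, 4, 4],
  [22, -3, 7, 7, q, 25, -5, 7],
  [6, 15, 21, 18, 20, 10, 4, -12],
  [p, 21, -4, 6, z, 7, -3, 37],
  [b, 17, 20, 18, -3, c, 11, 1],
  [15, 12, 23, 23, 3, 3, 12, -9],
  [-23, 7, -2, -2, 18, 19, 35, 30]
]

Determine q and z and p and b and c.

q = 22, z = -1, p = 19, b = 23, c = -5

Rows 1 and 2 both sum to 82, so that's the common total.
The known cells in row 3 total 60, leaving 82 − 60 = 22 for the blank.
The known cells in column 5 total 83, leaving 82 − 83 = -1 for the blank.
The known cells in row 5 total 63, leaving 82 − 63 = 19 for the blank.
The known cells in column 6 total 87, leaving 82 − 87 = -5 for the blank.
The known cells in row 6 total 59, leaving 82 − 59 = 23 for the blank.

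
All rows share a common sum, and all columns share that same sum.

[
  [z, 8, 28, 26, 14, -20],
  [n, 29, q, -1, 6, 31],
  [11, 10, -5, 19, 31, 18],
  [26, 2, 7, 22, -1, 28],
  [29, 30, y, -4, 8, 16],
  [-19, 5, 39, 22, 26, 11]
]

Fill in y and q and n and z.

y = 5, q = 10, n = 9, z = 28

Rows 3 and 4 both sum to 84, so that's the common total.
Row 5 has 29 + 30 − 4 + 8 + 16 = 79; the blank must be 84 − 79 = 5.
Column 3 has 28 − 5 + 7 + 5 + 39 = 74; the blank must be 84 − 74 = 10.
Row 2 has 29 + 10 − 1 + 6 + 31 = 75; the blank must be 84 − 75 = 9.
Row 1 has 8 + 28 + 26 + 14 − 20 = 56; the blank must be 84 − 56 = 28.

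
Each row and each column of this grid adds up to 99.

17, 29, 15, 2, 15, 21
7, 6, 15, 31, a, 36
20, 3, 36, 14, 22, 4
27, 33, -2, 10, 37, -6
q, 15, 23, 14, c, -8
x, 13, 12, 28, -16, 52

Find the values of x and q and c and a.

Row 6 has 13 + 12 + 28 − 16 + 52 = 89; the blank must be 99 − 89 = 10.
Column 1 has 17 + 7 + 20 + 27 + 10 = 81; the blank must be 99 − 81 = 18.
Row 5 has 18 + 15 + 23 + 14 − 8 = 62; the blank must be 99 − 62 = 37.
Row 2 has 7 + 6 + 15 + 31 + 36 = 95; the blank must be 99 − 95 = 4.

x = 10, q = 18, c = 37, a = 4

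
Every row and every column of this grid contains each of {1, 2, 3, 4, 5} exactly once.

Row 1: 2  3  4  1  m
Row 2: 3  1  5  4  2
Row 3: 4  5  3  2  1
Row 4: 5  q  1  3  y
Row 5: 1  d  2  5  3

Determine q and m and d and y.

q = 2, m = 5, d = 4, y = 4

For row 5, column 2: row 5 already has {1, 2, 3, 5}; that leaves 4.
For row 4, column 2: column 2 already has {1, 3, 4, 5}; that leaves 2.
For row 4, column 5: row 4 already has {1, 2, 3, 5}; that leaves 4.
Cell (1,5): row 1 already has {1, 2, 3, 4} → 5.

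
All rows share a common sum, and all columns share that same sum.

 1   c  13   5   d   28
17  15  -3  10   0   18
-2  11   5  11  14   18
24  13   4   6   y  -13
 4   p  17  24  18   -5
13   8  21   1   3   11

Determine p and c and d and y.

p = -1, c = 11, d = -1, y = 23

Rows 2 and 3 both sum to 57, so that's the common total.
Row 5: 4 + 17 + 24 + 18 − 5 = 58, so its missing entry is 57 − 58 = -1.
Column 2: 15 + 11 + 13 − 1 + 8 = 46, so its missing entry is 57 − 46 = 11.
Row 4: 24 + 13 + 4 + 6 − 13 = 34, so its missing entry is 57 − 34 = 23.
Row 1: 1 + 11 + 13 + 5 + 28 = 58, so its missing entry is 57 − 58 = -1.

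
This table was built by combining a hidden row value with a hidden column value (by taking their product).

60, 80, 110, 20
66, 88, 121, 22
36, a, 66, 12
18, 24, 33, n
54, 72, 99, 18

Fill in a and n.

Each row is a constant multiple of every other row — this is a multiplication table with the headers hidden.
Row 3 is 36/60 = 3/5 times row 1, so its entry in column 2 is 80 × 3/5 = 48.
Row 4 is 18/60 = 3/10 times row 1, so its entry in column 4 is 20 × 3/10 = 6.

a = 48, n = 6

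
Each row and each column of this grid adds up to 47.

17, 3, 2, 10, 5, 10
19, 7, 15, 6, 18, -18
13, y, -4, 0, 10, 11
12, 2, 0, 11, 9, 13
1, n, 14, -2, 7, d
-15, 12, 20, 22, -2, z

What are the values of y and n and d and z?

The known cells in row 6 total 37, leaving 47 − 37 = 10 for the blank.
The known cells in column 6 total 26, leaving 47 − 26 = 21 for the blank.
The known cells in row 5 total 41, leaving 47 − 41 = 6 for the blank.
The known cells in row 3 total 30, leaving 47 − 30 = 17 for the blank.

y = 17, n = 6, d = 21, z = 10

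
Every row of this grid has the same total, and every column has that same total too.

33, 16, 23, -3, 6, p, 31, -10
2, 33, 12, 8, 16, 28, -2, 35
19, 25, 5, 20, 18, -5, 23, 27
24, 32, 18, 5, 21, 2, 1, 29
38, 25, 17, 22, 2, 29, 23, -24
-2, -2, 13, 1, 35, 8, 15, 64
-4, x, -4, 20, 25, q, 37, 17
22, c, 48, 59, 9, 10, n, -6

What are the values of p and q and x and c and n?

Rows 2 and 3 both sum to 132, so that's the common total.
The known cells in column 7 total 128, leaving 132 − 128 = 4 for the blank.
The known cells in row 8 total 146, leaving 132 − 146 = -14 for the blank.
The known cells in column 2 total 115, leaving 132 − 115 = 17 for the blank.
The known cells in row 7 total 108, leaving 132 − 108 = 24 for the blank.
The known cells in row 1 total 96, leaving 132 − 96 = 36 for the blank.

p = 36, q = 24, x = 17, c = -14, n = 4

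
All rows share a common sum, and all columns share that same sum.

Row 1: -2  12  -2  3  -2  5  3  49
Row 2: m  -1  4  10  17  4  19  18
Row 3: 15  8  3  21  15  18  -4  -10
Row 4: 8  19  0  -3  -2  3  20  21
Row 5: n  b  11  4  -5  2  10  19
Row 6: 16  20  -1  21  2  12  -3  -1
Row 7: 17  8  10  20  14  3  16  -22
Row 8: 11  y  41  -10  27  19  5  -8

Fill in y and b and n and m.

Rows 1 and 3 both sum to 66, so that's the common total.
Row 2: -1 + 4 + 10 + 17 + 4 + 19 + 18 = 71, so its missing entry is 66 − 71 = -5.
Column 1: -2 − 5 + 15 + 8 + 16 + 17 + 11 = 60, so its missing entry is 66 − 60 = 6.
Row 8: 11 + 41 − 10 + 27 + 19 + 5 − 8 = 85, so its missing entry is 66 − 85 = -19.
Row 5: 6 + 11 + 4 − 5 + 2 + 10 + 19 = 47, so its missing entry is 66 − 47 = 19.

y = -19, b = 19, n = 6, m = -5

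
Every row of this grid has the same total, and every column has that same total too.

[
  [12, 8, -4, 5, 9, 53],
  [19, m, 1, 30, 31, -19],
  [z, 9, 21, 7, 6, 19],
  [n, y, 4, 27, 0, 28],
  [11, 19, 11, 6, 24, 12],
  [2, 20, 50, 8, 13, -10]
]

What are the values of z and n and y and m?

z = 21, n = 18, y = 6, m = 21

Rows 1 and 5 both sum to 83, so that's the common total.
The known cells in row 2 total 62, leaving 83 − 62 = 21 for the blank.
The known cells in column 2 total 77, leaving 83 − 77 = 6 for the blank.
The known cells in row 3 total 62, leaving 83 − 62 = 21 for the blank.
The known cells in row 4 total 65, leaving 83 − 65 = 18 for the blank.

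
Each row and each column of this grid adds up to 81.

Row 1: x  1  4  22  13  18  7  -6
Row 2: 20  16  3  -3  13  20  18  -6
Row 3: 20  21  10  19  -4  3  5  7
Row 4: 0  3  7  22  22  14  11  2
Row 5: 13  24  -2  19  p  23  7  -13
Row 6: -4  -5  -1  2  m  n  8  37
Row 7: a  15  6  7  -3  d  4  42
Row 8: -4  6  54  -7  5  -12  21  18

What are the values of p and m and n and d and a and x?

p = 10, m = 25, n = 19, d = -4, a = 14, x = 22

Row 5: 13 + 24 − 2 + 19 + 23 + 7 − 13 = 71, so its missing entry is 81 − 71 = 10.
Row 1: 1 + 4 + 22 + 13 + 18 + 7 − 6 = 59, so its missing entry is 81 − 59 = 22.
Column 5: 13 + 13 − 4 + 22 + 10 − 3 + 5 = 56, so its missing entry is 81 − 56 = 25.
Row 6: -4 − 5 − 1 + 2 + 25 + 8 + 37 = 62, so its missing entry is 81 − 62 = 19.
Column 6: 18 + 20 + 3 + 14 + 23 + 19 − 12 = 85, so its missing entry is 81 − 85 = -4.
Row 7: 15 + 6 + 7 − 3 − 4 + 4 + 42 = 67, so its missing entry is 81 − 67 = 14.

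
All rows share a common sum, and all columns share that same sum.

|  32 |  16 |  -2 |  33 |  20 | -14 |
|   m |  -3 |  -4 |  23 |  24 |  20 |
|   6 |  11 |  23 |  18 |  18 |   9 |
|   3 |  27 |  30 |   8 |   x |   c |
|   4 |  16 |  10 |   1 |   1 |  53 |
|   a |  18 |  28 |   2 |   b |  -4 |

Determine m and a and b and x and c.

m = 25, a = 15, b = 26, x = -4, c = 21

Rows 1 and 3 both sum to 85, so that's the common total.
Row 2: -3 − 4 + 23 + 24 + 20 = 60, so its missing entry is 85 − 60 = 25.
Column 1: 32 + 25 + 6 + 3 + 4 = 70, so its missing entry is 85 − 70 = 15.
Row 6: 15 + 18 + 28 + 2 − 4 = 59, so its missing entry is 85 − 59 = 26.
Column 5: 20 + 24 + 18 + 1 + 26 = 89, so its missing entry is 85 − 89 = -4.
Row 4: 3 + 27 + 30 + 8 − 4 = 64, so its missing entry is 85 − 64 = 21.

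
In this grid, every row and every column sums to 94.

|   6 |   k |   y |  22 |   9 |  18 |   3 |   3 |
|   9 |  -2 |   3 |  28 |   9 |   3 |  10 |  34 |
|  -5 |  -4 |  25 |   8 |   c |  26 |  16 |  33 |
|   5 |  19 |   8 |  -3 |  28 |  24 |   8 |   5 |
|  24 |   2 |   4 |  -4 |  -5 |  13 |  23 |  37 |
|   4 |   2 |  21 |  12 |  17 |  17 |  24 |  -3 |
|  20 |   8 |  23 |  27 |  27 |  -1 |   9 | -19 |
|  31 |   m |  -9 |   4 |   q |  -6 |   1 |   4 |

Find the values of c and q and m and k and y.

c = -5, q = 14, m = 55, k = 14, y = 19

Row 3 has -5 − 4 + 25 + 8 + 26 + 16 + 33 = 99; the blank must be 94 − 99 = -5.
Column 5 has 9 + 9 − 5 + 28 − 5 + 17 + 27 = 80; the blank must be 94 − 80 = 14.
Row 8 has 31 − 9 + 4 + 14 − 6 + 1 + 4 = 39; the blank must be 94 − 39 = 55.
Column 2 has -2 − 4 + 19 + 2 + 2 + 8 + 55 = 80; the blank must be 94 − 80 = 14.
Row 1 has 6 + 14 + 22 + 9 + 18 + 3 + 3 = 75; the blank must be 94 − 75 = 19.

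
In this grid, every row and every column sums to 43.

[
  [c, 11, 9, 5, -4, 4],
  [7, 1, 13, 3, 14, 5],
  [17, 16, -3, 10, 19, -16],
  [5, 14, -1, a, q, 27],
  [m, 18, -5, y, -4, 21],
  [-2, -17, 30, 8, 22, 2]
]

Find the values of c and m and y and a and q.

c = 18, m = -2, y = 15, a = 2, q = -4

The known cells in column 5 total 47, leaving 43 − 47 = -4 for the blank.
The known cells in row 1 total 25, leaving 43 − 25 = 18 for the blank.
The known cells in column 1 total 45, leaving 43 − 45 = -2 for the blank.
The known cells in row 5 total 28, leaving 43 − 28 = 15 for the blank.
The known cells in row 4 total 41, leaving 43 − 41 = 2 for the blank.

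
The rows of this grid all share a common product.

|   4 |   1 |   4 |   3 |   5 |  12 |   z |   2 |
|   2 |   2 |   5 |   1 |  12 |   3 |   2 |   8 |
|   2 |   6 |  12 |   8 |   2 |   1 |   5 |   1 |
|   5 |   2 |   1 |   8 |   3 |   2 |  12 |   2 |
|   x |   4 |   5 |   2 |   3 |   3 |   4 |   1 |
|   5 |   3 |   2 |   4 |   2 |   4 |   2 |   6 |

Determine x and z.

x = 8, z = 2

Rows 4 and 6 each multiply to 11520, so every row has product 11520.
Row 5: 4×5×2×3×3×4×1 = 1440, so the missing entry is 11520 ÷ 1440 = 8.
Row 1: 4×1×4×3×5×12×2 = 5760, so the missing entry is 11520 ÷ 5760 = 2.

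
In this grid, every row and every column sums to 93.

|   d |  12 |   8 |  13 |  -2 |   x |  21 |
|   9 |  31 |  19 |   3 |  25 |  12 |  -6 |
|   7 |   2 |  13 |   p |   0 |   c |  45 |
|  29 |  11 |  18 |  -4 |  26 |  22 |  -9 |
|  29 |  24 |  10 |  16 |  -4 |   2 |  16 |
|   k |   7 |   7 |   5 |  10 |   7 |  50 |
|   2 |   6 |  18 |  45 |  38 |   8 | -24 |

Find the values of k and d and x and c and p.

k = 7, d = 10, x = 31, c = 11, p = 15

The known cells in column 4 total 78, leaving 93 − 78 = 15 for the blank.
The known cells in row 6 total 86, leaving 93 − 86 = 7 for the blank.
The known cells in column 1 total 83, leaving 93 − 83 = 10 for the blank.
The known cells in row 1 total 62, leaving 93 − 62 = 31 for the blank.
The known cells in row 3 total 82, leaving 93 − 82 = 11 for the blank.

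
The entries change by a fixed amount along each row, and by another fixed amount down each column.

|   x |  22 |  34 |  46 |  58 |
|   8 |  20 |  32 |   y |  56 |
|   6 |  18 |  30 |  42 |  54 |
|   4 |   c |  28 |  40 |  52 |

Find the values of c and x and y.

c = 16, x = 10, y = 44

Along each row the entries change by 12 per step; down each column they change by -2.
Row 4: from 4 at column 1, stepping by 12 to column 2 gives 16.
Row 1: from 22 at column 2, stepping by 12 to column 1 gives 10.
Row 2: from 8 at column 1, stepping by 12 to column 4 gives 44.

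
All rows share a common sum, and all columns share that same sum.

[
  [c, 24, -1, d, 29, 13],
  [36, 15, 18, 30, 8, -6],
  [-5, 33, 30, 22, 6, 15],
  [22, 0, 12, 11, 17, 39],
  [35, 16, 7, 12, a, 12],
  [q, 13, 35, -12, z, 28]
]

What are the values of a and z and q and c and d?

a = 19, z = 22, q = 15, c = -2, d = 38

Rows 2 and 3 both sum to 101, so that's the common total.
Row 5: 35 + 16 + 7 + 12 + 12 = 82, so its missing entry is 101 − 82 = 19.
Column 5: 29 + 8 + 6 + 17 + 19 = 79, so its missing entry is 101 − 79 = 22.
Column 4: 30 + 22 + 11 + 12 − 12 = 63, so its missing entry is 101 − 63 = 38.
Row 1: 24 − 1 + 38 + 29 + 13 = 103, so its missing entry is 101 − 103 = -2.
Row 6: 13 + 35 − 12 + 22 + 28 = 86, so its missing entry is 101 − 86 = 15.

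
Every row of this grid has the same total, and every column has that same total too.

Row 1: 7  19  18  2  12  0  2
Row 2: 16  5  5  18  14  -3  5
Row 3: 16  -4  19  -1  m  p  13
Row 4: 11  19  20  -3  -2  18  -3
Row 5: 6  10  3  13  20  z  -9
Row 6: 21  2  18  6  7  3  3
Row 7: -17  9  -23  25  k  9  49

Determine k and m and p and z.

k = 8, m = 1, p = 16, z = 17

Rows 1 and 2 both sum to 60, so that's the common total.
Row 5: 6 + 10 + 3 + 13 + 20 − 9 = 43, so its missing entry is 60 − 43 = 17.
Column 6: 0 − 3 + 18 + 17 + 3 + 9 = 44, so its missing entry is 60 − 44 = 16.
Row 3: 16 − 4 + 19 − 1 + 16 + 13 = 59, so its missing entry is 60 − 59 = 1.
Row 7: -17 + 9 − 23 + 25 + 9 + 49 = 52, so its missing entry is 60 − 52 = 8.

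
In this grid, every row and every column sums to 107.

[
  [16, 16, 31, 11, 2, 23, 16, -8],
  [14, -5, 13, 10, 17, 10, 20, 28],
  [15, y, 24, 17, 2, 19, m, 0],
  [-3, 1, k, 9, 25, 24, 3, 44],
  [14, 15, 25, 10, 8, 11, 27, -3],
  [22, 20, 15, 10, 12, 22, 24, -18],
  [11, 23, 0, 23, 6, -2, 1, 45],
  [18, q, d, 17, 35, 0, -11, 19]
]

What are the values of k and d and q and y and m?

The known cells in column 7 total 80, leaving 107 − 80 = 27 for the blank.
The known cells in row 3 total 104, leaving 107 − 104 = 3 for the blank.
The known cells in column 2 total 73, leaving 107 − 73 = 34 for the blank.
The known cells in row 8 total 112, leaving 107 − 112 = -5 for the blank.
The known cells in row 4 total 103, leaving 107 − 103 = 4 for the blank.

k = 4, d = -5, q = 34, y = 3, m = 27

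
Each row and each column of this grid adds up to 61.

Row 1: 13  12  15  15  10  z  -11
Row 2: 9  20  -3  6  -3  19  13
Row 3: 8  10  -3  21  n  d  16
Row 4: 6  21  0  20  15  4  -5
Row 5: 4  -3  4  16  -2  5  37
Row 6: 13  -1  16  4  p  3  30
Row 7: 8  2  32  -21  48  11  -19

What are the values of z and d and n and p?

z = 7, d = 12, n = -3, p = -4

Row 6 has 13 − 1 + 16 + 4 + 3 + 30 = 65; the blank must be 61 − 65 = -4.
Column 5 has 10 − 3 + 15 − 2 − 4 + 48 = 64; the blank must be 61 − 64 = -3.
Row 3 has 8 + 10 − 3 + 21 − 3 + 16 = 49; the blank must be 61 − 49 = 12.
Row 1 has 13 + 12 + 15 + 15 + 10 − 11 = 54; the blank must be 61 − 54 = 7.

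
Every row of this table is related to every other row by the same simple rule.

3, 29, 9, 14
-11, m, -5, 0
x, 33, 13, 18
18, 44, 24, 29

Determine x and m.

x = 7, m = 15

The difference between any two rows is the same in every column — this is an addition table with the headers hidden.
Row 3 minus row 1 is 18 − 14 = 4, so its entry in column 1 is 3 + 4 = 7.
Row 2 minus row 1 is 0 − 14 = -14, so its entry in column 2 is 29 + (-14) = 15.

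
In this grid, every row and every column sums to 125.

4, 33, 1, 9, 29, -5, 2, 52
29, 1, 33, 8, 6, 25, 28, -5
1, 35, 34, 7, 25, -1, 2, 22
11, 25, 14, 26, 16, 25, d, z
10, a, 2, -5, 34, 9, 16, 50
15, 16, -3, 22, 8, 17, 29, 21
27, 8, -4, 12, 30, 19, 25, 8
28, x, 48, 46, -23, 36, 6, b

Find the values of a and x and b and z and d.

a = 9, x = -2, b = -14, z = -9, d = 17

Column 7 has 2 + 28 + 2 + 16 + 29 + 25 + 6 = 108; the blank must be 125 − 108 = 17.
Row 4 has 11 + 25 + 14 + 26 + 16 + 25 + 17 = 134; the blank must be 125 − 134 = -9.
Column 8 has 52 − 5 + 22 − 9 + 50 + 21 + 8 = 139; the blank must be 125 − 139 = -14.
Row 8 has 28 + 48 + 46 − 23 + 36 + 6 − 14 = 127; the blank must be 125 − 127 = -2.
Row 5 has 10 + 2 − 5 + 34 + 9 + 16 + 50 = 116; the blank must be 125 − 116 = 9.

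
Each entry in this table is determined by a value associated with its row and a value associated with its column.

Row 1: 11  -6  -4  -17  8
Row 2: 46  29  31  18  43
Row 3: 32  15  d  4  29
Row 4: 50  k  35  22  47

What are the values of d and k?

The difference between any two rows is the same in every column — this is an addition table with the headers hidden.
Row 3 minus row 1 is 29 − 8 = 21, so its entry in column 3 is -4 + 21 = 17.
Row 4 minus row 1 is 47 − 8 = 39, so its entry in column 2 is -6 + 39 = 33.

d = 17, k = 33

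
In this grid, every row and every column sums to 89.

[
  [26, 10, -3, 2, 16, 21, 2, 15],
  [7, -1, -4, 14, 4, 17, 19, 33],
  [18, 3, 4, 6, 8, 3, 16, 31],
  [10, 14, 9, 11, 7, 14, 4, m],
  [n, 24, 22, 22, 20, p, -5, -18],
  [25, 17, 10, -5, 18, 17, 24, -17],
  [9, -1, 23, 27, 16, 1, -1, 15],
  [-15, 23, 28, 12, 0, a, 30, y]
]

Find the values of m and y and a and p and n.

The known cells in column 1 total 80, leaving 89 − 80 = 9 for the blank.
The known cells in row 4 total 69, leaving 89 − 69 = 20 for the blank.
The known cells in column 8 total 79, leaving 89 − 79 = 10 for the blank.
The known cells in row 5 total 74, leaving 89 − 74 = 15 for the blank.
The known cells in row 8 total 88, leaving 89 − 88 = 1 for the blank.

m = 20, y = 10, a = 1, p = 15, n = 9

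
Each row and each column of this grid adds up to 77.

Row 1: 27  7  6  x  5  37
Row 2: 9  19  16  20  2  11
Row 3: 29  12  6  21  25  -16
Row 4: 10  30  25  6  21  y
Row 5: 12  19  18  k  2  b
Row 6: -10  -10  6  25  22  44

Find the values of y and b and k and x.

y = -15, b = 16, k = 10, x = -5

Row 1 has 27 + 7 + 6 + 5 + 37 = 82; the blank must be 77 − 82 = -5.
Row 4 has 10 + 30 + 25 + 6 + 21 = 92; the blank must be 77 − 92 = -15.
Column 6 has 37 + 11 − 16 − 15 + 44 = 61; the blank must be 77 − 61 = 16.
Row 5 has 12 + 19 + 18 + 2 + 16 = 67; the blank must be 77 − 67 = 10.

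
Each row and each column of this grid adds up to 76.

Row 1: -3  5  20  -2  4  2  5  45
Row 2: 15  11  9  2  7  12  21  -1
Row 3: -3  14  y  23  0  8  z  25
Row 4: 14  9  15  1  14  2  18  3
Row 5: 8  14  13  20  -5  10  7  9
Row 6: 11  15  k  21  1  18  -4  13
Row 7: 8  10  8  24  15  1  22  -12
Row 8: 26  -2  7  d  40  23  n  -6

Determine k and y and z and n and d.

Column 4: -2 + 2 + 23 + 1 + 20 + 21 + 24 = 89, so its missing entry is 76 − 89 = -13.
Row 8: 26 − 2 + 7 − 13 + 40 + 23 − 6 = 75, so its missing entry is 76 − 75 = 1.
Column 7: 5 + 21 + 18 + 7 − 4 + 22 + 1 = 70, so its missing entry is 76 − 70 = 6.
Row 3: -3 + 14 + 23 + 0 + 8 + 6 + 25 = 73, so its missing entry is 76 − 73 = 3.
Row 6: 11 + 15 + 21 + 1 + 18 − 4 + 13 = 75, so its missing entry is 76 − 75 = 1.

k = 1, y = 3, z = 6, n = 1, d = -13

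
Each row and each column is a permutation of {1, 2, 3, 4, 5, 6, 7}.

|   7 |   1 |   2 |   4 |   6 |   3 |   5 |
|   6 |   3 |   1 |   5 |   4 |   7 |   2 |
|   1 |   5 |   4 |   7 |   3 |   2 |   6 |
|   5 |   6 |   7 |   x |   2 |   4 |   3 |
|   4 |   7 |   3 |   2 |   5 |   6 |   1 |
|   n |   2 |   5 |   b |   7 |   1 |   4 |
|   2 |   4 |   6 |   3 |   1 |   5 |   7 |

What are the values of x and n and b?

For row 4, column 4: row 4 already has {2, 3, 4, 5, 6, 7}; that leaves 1.
For row 6, column 4: column 4 already has {1, 2, 3, 4, 5, 7}; that leaves 6.
At (row 6, col 1): row 6 already has {1, 2, 4, 5, 6, 7}, so the value is 3.

x = 1, n = 3, b = 6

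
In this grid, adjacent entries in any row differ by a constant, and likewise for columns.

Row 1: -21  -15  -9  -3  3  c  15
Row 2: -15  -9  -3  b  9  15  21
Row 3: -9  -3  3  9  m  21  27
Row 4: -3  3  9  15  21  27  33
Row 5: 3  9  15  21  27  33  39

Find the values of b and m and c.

b = 3, m = 15, c = 9

Along each row the entries change by 6 per step; down each column they change by 6.
Row 2: from -15 at column 1, stepping by 6 to column 4 gives 3.
Row 3: from -9 at column 1, stepping by 6 to column 5 gives 15.
Row 1: from -21 at column 1, stepping by 6 to column 6 gives 9.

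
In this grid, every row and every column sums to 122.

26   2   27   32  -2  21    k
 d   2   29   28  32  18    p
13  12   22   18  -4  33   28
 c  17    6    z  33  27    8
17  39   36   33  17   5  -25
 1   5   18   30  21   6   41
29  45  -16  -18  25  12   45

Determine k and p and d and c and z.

The known cells in row 1 total 106, leaving 122 − 106 = 16 for the blank.
The known cells in column 4 total 123, leaving 122 − 123 = -1 for the blank.
The known cells in row 4 total 90, leaving 122 − 90 = 32 for the blank.
The known cells in column 1 total 118, leaving 122 − 118 = 4 for the blank.
The known cells in row 2 total 113, leaving 122 − 113 = 9 for the blank.

k = 16, p = 9, d = 4, c = 32, z = -1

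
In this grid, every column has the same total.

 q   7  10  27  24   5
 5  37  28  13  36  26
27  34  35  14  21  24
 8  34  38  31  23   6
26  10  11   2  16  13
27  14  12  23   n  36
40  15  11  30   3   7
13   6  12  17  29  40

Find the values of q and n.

q = 11, n = 5

The complete columns each total 157.
Column 1 is missing 157 − 146 = 11 (since 5 + 27 + 8 + 26 + 27 + 40 + 13 = 146).
Column 5 is missing 157 − 152 = 5 (since 24 + 36 + 21 + 23 + 16 + 3 + 29 = 152).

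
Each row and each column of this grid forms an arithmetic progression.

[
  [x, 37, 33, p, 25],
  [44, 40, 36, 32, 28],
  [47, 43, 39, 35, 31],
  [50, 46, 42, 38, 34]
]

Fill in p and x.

Along each row the entries change by -4 per step; down each column they change by 3.
Row 1: from 37 at column 2, stepping by -4 to column 4 gives 29.
Row 1: from 37 at column 2, stepping by -4 to column 1 gives 41.

p = 29, x = 41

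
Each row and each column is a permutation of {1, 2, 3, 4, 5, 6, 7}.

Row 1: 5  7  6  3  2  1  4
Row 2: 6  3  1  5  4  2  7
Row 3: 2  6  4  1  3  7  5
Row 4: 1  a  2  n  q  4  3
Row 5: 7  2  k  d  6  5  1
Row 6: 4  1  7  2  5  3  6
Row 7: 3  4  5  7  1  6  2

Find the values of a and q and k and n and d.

At (row 4, col 5): column 5 already has {1, 2, 3, 4, 5, 6}, so the value is 7.
Cell (4,2): column 2 already has {1, 2, 3, 4, 6, 7} → 5.
For row 5, column 3: column 3 already has {1, 2, 4, 5, 6, 7}; that leaves 3.
Cell (5,4): row 5 already has {1, 2, 3, 5, 6, 7} → 4.
For row 4, column 4: row 4 already has {1, 2, 3, 4, 5, 7}; that leaves 6.

a = 5, q = 7, k = 3, n = 6, d = 4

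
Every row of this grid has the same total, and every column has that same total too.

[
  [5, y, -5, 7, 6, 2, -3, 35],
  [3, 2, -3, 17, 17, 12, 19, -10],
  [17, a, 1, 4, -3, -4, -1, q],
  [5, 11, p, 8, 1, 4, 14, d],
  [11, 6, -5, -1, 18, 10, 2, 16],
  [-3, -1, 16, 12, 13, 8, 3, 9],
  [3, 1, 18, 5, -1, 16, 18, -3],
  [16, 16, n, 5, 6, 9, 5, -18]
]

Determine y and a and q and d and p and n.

y = 10, a = 12, q = 31, d = -3, p = 17, n = 18

Rows 2 and 5 both sum to 57, so that's the common total.
Row 1: 5 − 5 + 7 + 6 + 2 − 3 + 35 = 47, so its missing entry is 57 − 47 = 10.
Column 2: 10 + 2 + 11 + 6 − 1 + 1 + 16 = 45, so its missing entry is 57 − 45 = 12.
Row 3: 17 + 12 + 1 + 4 − 3 − 4 − 1 = 26, so its missing entry is 57 − 26 = 31.
Column 8: 35 − 10 + 31 + 16 + 9 − 3 − 18 = 60, so its missing entry is 57 − 60 = -3.
Row 8: 16 + 16 + 5 + 6 + 9 + 5 − 18 = 39, so its missing entry is 57 − 39 = 18.
Row 4: 5 + 11 + 8 + 1 + 4 + 14 − 3 = 40, so its missing entry is 57 − 40 = 17.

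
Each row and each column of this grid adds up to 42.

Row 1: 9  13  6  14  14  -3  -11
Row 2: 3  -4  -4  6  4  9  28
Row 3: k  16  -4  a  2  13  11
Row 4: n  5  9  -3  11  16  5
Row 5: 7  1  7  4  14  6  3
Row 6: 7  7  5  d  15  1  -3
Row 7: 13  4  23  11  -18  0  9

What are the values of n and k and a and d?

Row 6: 7 + 7 + 5 + 15 + 1 − 3 = 32, so its missing entry is 42 − 32 = 10.
Column 4: 14 + 6 − 3 + 4 + 10 + 11 = 42, so its missing entry is 42 − 42 = 0.
Row 3: 16 − 4 + 0 + 2 + 13 + 11 = 38, so its missing entry is 42 − 38 = 4.
Row 4: 5 + 9 − 3 + 11 + 16 + 5 = 43, so its missing entry is 42 − 43 = -1.

n = -1, k = 4, a = 0, d = 10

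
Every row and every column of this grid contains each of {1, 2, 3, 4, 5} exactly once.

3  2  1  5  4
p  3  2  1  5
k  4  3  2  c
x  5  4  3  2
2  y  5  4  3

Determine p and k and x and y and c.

At (row 3, col 5): column 5 already has {2, 3, 4, 5}, so the value is 1.
Cell (3,1): row 3 already has {1, 2, 3, 4} → 5.
For row 4, column 1: row 4 already has {2, 3, 4, 5}; that leaves 1.
For row 2, column 1: row 2 already has {1, 2, 3, 5}; that leaves 4.
Cell (5,2): row 5 already has {2, 3, 4, 5} → 1.

p = 4, k = 5, x = 1, y = 1, c = 1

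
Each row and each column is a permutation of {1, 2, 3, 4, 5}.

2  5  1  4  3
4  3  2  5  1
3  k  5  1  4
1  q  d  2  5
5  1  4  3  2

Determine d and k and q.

d = 3, k = 2, q = 4

At (row 4, col 3): column 3 already has {1, 2, 4, 5}, so the value is 3.
At (row 4, col 2): row 4 already has {1, 2, 3, 5}, so the value is 4.
At (row 3, col 2): row 3 already has {1, 3, 4, 5}, so the value is 2.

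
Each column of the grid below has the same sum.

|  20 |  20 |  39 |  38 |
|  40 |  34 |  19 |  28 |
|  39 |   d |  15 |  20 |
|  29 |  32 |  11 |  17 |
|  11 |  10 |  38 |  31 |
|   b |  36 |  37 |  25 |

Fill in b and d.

Columns 3 and 4 both add up to 159, so every column sums to 159.
Column 1: 20 + 40 + 39 + 29 + 11 = 139, so the missing entry is 159 − 139 = 20.
Column 2: 20 + 34 + 32 + 10 + 36 = 132, so the missing entry is 159 − 132 = 27.

b = 20, d = 27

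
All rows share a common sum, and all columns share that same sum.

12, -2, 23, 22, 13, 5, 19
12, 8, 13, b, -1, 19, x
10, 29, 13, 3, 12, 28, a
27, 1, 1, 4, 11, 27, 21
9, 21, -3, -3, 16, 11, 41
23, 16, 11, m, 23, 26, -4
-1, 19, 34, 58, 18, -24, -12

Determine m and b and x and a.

m = -3, b = 11, x = 30, a = -3

Rows 1 and 4 both sum to 92, so that's the common total.
Row 6: 23 + 16 + 11 + 23 + 26 − 4 = 95, so its missing entry is 92 − 95 = -3.
Column 4: 22 + 3 + 4 − 3 − 3 + 58 = 81, so its missing entry is 92 − 81 = 11.
Row 2: 12 + 8 + 13 + 11 − 1 + 19 = 62, so its missing entry is 92 − 62 = 30.
Row 3: 10 + 29 + 13 + 3 + 12 + 28 = 95, so its missing entry is 92 − 95 = -3.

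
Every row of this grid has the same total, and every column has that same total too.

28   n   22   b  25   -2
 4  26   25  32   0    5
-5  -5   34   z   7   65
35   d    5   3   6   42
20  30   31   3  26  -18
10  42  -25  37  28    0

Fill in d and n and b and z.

d = 1, n = -2, b = 21, z = -4

Rows 2 and 5 both sum to 92, so that's the common total.
Row 4: 35 + 5 + 3 + 6 + 42 = 91, so its missing entry is 92 − 91 = 1.
Row 3: -5 − 5 + 34 + 7 + 65 = 96, so its missing entry is 92 − 96 = -4.
Column 4: 32 − 4 + 3 + 3 + 37 = 71, so its missing entry is 92 − 71 = 21.
Row 1: 28 + 22 + 21 + 25 − 2 = 94, so its missing entry is 92 − 94 = -2.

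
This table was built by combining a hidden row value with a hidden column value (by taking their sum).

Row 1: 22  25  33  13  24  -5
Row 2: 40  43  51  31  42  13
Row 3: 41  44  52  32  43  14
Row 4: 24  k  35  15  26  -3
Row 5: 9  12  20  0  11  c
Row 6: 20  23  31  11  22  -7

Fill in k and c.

The difference between any two rows is the same in every column — this is an addition table with the headers hidden.
Row 4 minus row 1 is 24 − 22 = 2, so its entry in column 2 is 25 + 2 = 27.
Row 5 minus row 1 is 9 − 22 = -13, so its entry in column 6 is -5 + (-13) = -18.

k = 27, c = -18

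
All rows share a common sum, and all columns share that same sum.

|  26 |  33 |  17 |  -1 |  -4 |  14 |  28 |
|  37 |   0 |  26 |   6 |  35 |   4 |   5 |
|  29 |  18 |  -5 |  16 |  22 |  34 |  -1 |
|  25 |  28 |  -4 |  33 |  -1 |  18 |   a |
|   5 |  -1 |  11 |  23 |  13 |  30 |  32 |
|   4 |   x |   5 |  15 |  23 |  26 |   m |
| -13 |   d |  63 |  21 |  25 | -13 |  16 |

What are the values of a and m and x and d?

Rows 1 and 2 both sum to 113, so that's the common total.
Row 7: -13 + 63 + 21 + 25 − 13 + 16 = 99, so its missing entry is 113 − 99 = 14.
Column 2: 33 + 0 + 18 + 28 − 1 + 14 = 92, so its missing entry is 113 − 92 = 21.
Row 6: 4 + 21 + 5 + 15 + 23 + 26 = 94, so its missing entry is 113 − 94 = 19.
Row 4: 25 + 28 − 4 + 33 − 1 + 18 = 99, so its missing entry is 113 − 99 = 14.

a = 14, m = 19, x = 21, d = 14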